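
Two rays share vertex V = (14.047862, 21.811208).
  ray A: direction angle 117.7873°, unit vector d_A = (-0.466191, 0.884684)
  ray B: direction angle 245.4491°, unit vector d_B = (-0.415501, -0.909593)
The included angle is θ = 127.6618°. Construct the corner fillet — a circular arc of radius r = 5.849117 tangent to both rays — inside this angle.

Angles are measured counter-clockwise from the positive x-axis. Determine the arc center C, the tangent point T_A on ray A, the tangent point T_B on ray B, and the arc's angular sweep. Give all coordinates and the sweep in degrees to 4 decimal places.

center=(7.5333,21.6272) T_A=(12.7079,24.3540) T_B=(12.8536,19.1969) sweep=52.3382

bisector direction at 181.6182° = (-0.999601,-0.028239)
center distance |VC| = r/sin(θ/2) = 5.849117/sin(63.8309°) = 6.517149
C = V + |VC|·bis = (7.5333,21.6272)
T_A = V + ((C−V)·d_A)·d_A = V + 2.8742·d_A = (12.7079,24.3540)
T_B = V + ((C−V)·d_B)·d_B = V + 2.8742·d_B = (12.8536,19.1969)
sweep = 180° − θ = 52.3382°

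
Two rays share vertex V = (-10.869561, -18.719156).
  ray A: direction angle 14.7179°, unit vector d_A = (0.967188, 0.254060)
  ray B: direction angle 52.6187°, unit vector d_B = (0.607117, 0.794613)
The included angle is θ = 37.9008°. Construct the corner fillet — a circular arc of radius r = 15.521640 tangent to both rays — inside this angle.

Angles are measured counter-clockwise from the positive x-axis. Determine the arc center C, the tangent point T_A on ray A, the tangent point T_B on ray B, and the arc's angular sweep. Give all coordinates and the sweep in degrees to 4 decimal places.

center=(28.9090,7.7780) T_A=(32.8524,-7.2343) T_B=(16.5753,17.2015) sweep=142.0992

bisector direction at 33.6683° = (0.832261,0.554384)
center distance |VC| = r/sin(θ/2) = 15.521640/sin(18.9504°) = 47.795730
C = V + |VC|·bis = (28.9090,7.7780)
T_A = V + ((C−V)·d_A)·d_A = V + 45.2052·d_A = (32.8524,-7.2343)
T_B = V + ((C−V)·d_B)·d_B = V + 45.2052·d_B = (16.5753,17.2015)
sweep = 180° − θ = 142.0992°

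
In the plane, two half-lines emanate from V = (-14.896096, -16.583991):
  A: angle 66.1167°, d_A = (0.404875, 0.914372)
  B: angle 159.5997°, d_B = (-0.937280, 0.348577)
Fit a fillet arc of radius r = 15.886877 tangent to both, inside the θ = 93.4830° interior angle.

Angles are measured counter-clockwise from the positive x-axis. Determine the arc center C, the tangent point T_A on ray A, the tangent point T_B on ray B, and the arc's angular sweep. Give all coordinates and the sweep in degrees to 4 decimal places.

center=(-23.3700,3.5175) T_A=(-8.8435,-2.9147) T_B=(-28.9078,-11.3730) sweep=86.5170

bisector direction at 112.8582° = (-0.388452,0.921469)
center distance |VC| = r/sin(θ/2) = 15.886877/sin(46.7415°) = 21.814563
C = V + |VC|·bis = (-23.3700,3.5175)
T_A = V + ((C−V)·d_A)·d_A = V + 14.9493·d_A = (-8.8435,-2.9147)
T_B = V + ((C−V)·d_B)·d_B = V + 14.9493·d_B = (-28.9078,-11.3730)
sweep = 180° − θ = 86.5170°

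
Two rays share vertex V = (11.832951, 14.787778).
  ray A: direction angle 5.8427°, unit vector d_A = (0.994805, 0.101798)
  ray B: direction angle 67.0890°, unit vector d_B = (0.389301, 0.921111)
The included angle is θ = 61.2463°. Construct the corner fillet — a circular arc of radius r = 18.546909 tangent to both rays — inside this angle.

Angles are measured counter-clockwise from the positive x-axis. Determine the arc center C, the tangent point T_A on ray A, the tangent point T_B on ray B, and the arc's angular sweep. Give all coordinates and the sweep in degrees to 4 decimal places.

center=(41.1144,36.4279) T_A=(43.0024,17.9773) T_B=(24.0306,43.6482) sweep=118.7537

bisector direction at 36.4658° = (0.804211,0.594344)
center distance |VC| = r/sin(θ/2) = 18.546909/sin(30.6231°) = 36.410098
C = V + |VC|·bis = (41.1144,36.4279)
T_A = V + ((C−V)·d_A)·d_A = V + 31.3322·d_A = (43.0024,17.9773)
T_B = V + ((C−V)·d_B)·d_B = V + 31.3322·d_B = (24.0306,43.6482)
sweep = 180° − θ = 118.7537°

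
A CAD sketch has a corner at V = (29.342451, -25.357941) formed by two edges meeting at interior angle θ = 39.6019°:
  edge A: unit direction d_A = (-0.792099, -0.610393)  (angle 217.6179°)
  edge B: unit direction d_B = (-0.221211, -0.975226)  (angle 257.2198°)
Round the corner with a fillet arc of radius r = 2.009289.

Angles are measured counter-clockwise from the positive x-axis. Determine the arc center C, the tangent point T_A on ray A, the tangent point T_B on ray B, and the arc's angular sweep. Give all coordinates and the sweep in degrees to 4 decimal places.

bisector direction at 237.4188° = (-0.538494,-0.842630)
center distance |VC| = r/sin(θ/2) = 2.009289/sin(19.8010°) = 5.931419
C = V + |VC|·bis = (26.1484,-30.3559)
T_A = V + ((C−V)·d_A)·d_A = V + 5.5807·d_A = (24.9220,-28.7644)
T_B = V + ((C−V)·d_B)·d_B = V + 5.5807·d_B = (28.1079,-30.8004)
sweep = 180° − θ = 140.3981°

center=(26.1484,-30.3559) T_A=(24.9220,-28.7644) T_B=(28.1079,-30.8004) sweep=140.3981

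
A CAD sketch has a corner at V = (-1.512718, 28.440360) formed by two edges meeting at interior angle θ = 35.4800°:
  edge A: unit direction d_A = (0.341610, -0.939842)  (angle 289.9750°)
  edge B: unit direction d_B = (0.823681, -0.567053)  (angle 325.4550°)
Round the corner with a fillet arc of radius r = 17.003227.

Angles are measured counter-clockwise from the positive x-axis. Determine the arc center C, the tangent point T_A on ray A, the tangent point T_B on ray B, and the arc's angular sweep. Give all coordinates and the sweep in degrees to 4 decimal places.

center=(32.6242,-15.7038) T_A=(16.6439,-21.5122) T_B=(42.2659,-1.6985) sweep=144.5200

bisector direction at 307.7150° = (0.611734,-0.791063)
center distance |VC| = r/sin(θ/2) = 17.003227/sin(17.7400°) = 55.803527
C = V + |VC|·bis = (32.6242,-15.7038)
T_A = V + ((C−V)·d_A)·d_A = V + 53.1500·d_A = (16.6439,-21.5122)
T_B = V + ((C−V)·d_B)·d_B = V + 53.1500·d_B = (42.2659,-1.6985)
sweep = 180° − θ = 144.5200°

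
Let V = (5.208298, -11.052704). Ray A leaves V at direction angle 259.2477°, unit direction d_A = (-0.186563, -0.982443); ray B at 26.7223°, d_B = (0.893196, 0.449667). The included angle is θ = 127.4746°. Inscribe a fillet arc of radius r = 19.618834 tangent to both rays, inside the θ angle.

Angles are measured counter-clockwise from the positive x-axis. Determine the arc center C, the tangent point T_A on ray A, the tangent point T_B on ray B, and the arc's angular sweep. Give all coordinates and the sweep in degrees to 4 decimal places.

bisector direction at 322.9850° = (0.798478,-0.602024)
center distance |VC| = r/sin(θ/2) = 19.618834/sin(63.7373°) = 21.877105
C = V + |VC|·bis = (22.6767,-24.2232)
T_A = V + ((C−V)·d_A)·d_A = V + 9.6803·d_A = (3.4023,-20.5631)
T_B = V + ((C−V)·d_B)·d_B = V + 9.6803·d_B = (13.8547,-6.6998)
sweep = 180° − θ = 52.5254°

center=(22.6767,-24.2232) T_A=(3.4023,-20.5631) T_B=(13.8547,-6.6998) sweep=52.5254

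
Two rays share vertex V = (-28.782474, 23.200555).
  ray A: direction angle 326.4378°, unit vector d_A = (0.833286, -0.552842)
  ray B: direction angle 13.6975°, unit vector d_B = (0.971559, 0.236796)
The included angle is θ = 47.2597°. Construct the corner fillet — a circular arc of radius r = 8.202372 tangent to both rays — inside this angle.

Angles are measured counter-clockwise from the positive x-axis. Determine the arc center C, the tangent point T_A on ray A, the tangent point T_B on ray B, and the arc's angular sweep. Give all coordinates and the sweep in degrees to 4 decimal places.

center=(-8.6255,19.6709) T_A=(-13.1601,12.8360) T_B=(-10.5678,27.6400) sweep=132.7403

bisector direction at 350.0677° = (0.985012,-0.172485)
center distance |VC| = r/sin(θ/2) = 8.202372/sin(23.6299°) = 20.463653
C = V + |VC|·bis = (-8.6255,19.6709)
T_A = V + ((C−V)·d_A)·d_A = V + 18.7479·d_A = (-13.1601,12.8360)
T_B = V + ((C−V)·d_B)·d_B = V + 18.7479·d_B = (-10.5678,27.6400)
sweep = 180° − θ = 132.7403°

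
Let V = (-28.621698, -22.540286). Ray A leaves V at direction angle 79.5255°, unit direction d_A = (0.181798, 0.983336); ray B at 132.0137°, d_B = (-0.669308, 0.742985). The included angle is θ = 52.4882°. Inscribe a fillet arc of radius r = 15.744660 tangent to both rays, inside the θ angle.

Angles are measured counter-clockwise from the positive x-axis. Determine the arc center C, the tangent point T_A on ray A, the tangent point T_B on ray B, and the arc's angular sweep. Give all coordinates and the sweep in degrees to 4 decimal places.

center=(-38.2982,11.7252) T_A=(-22.8159,8.8628) T_B=(-49.9963,1.1872) sweep=127.5118

bisector direction at 105.7696° = (-0.271770,0.962362)
center distance |VC| = r/sin(θ/2) = 15.744660/sin(26.2441°) = 35.605587
C = V + |VC|·bis = (-38.2982,11.7252)
T_A = V + ((C−V)·d_A)·d_A = V + 31.9353·d_A = (-22.8159,8.8628)
T_B = V + ((C−V)·d_B)·d_B = V + 31.9353·d_B = (-49.9963,1.1872)
sweep = 180° − θ = 127.5118°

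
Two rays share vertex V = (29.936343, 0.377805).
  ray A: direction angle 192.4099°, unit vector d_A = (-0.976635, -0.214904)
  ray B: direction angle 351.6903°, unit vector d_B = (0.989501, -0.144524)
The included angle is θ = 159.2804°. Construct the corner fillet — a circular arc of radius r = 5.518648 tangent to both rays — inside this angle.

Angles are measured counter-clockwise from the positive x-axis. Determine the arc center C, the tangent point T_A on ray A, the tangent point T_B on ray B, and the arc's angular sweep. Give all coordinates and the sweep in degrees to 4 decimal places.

center=(30.1370,-5.2287) T_A=(28.9511,0.1610) T_B=(30.9346,0.2320) sweep=20.7196

bisector direction at 272.0501° = (0.035773,-0.999360)
center distance |VC| = r/sin(θ/2) = 5.518648/sin(79.6402°) = 5.610105
C = V + |VC|·bis = (30.1370,-5.2287)
T_A = V + ((C−V)·d_A)·d_A = V + 1.0089·d_A = (28.9511,0.1610)
T_B = V + ((C−V)·d_B)·d_B = V + 1.0089·d_B = (30.9346,0.2320)
sweep = 180° − θ = 20.7196°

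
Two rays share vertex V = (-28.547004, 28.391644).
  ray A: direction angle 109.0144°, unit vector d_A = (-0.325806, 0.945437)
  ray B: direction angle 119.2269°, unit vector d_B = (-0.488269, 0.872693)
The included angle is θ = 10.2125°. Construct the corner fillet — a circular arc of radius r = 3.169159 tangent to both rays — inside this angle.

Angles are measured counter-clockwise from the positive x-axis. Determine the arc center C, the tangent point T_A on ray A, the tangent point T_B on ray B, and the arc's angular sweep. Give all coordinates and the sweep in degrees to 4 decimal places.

bisector direction at 114.1206° = (-0.408659,0.912687)
center distance |VC| = r/sin(θ/2) = 3.169159/sin(5.1063°) = 35.607349
C = V + |VC|·bis = (-43.0983,60.8900)
T_A = V + ((C−V)·d_A)·d_A = V + 35.4660·d_A = (-40.1020,61.9225)
T_B = V + ((C−V)·d_B)·d_B = V + 35.4660·d_B = (-45.8640,59.3426)
sweep = 180° − θ = 169.7875°

center=(-43.0983,60.8900) T_A=(-40.1020,61.9225) T_B=(-45.8640,59.3426) sweep=169.7875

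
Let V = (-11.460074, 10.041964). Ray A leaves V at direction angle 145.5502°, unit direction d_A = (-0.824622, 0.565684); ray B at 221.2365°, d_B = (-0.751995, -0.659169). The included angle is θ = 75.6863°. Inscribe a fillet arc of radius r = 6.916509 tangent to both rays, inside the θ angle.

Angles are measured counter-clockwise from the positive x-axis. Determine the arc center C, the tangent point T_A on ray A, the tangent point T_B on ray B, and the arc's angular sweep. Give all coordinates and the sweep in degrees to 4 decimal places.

bisector direction at 183.3933° = (-0.998247,-0.059191)
center distance |VC| = r/sin(θ/2) = 6.916509/sin(37.8432°) = 11.273817
C = V + |VC|·bis = (-22.7141,9.3747)
T_A = V + ((C−V)·d_A)·d_A = V + 8.9029·d_A = (-18.8016,15.0782)
T_B = V + ((C−V)·d_B)·d_B = V + 8.9029·d_B = (-18.1550,4.1735)
sweep = 180° − θ = 104.3137°

center=(-22.7141,9.3747) T_A=(-18.8016,15.0782) T_B=(-18.1550,4.1735) sweep=104.3137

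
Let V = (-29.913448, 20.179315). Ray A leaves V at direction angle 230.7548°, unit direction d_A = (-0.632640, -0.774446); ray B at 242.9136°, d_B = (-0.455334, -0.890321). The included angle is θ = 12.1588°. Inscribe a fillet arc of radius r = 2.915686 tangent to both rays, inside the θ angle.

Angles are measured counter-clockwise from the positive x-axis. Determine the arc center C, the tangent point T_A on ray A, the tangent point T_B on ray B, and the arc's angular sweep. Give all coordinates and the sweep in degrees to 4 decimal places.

bisector direction at 236.8342° = (-0.547064,-0.837091)
center distance |VC| = r/sin(θ/2) = 2.915686/sin(6.0794°) = 27.530740
C = V + |VC|·bis = (-44.9745,-2.8664)
T_A = V + ((C−V)·d_A)·d_A = V + 27.3759·d_A = (-47.2326,-1.0218)
T_B = V + ((C−V)·d_B)·d_B = V + 27.3759·d_B = (-42.3786,-4.1940)
sweep = 180° − θ = 167.8412°

center=(-44.9745,-2.8664) T_A=(-47.2326,-1.0218) T_B=(-42.3786,-4.1940) sweep=167.8412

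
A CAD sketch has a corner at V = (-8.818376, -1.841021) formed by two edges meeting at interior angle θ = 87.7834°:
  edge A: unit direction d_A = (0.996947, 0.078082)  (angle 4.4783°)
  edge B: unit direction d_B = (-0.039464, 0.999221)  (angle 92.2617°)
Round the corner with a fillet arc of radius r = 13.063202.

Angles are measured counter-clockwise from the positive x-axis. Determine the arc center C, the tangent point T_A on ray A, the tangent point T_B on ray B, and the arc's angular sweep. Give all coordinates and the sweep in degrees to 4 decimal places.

center=(3.6988,12.2425) T_A=(4.7188,-0.7808) T_B=(-9.3542,11.7270) sweep=92.2166

bisector direction at 48.3700° = (0.664318,0.747450)
center distance |VC| = r/sin(θ/2) = 13.063202/sin(43.8917°) = 18.842132
C = V + |VC|·bis = (3.6988,12.2425)
T_A = V + ((C−V)·d_A)·d_A = V + 13.5786·d_A = (4.7188,-0.7808)
T_B = V + ((C−V)·d_B)·d_B = V + 13.5786·d_B = (-9.3542,11.7270)
sweep = 180° − θ = 92.2166°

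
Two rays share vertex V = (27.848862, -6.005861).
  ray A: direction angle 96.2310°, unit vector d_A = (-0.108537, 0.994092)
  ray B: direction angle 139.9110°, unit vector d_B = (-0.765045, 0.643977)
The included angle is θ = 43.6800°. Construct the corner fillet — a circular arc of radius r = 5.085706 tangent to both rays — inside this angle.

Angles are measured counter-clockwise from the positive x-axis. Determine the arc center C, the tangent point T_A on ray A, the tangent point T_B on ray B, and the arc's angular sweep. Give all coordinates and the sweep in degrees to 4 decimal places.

bisector direction at 118.0710° = (-0.470565,0.882365)
center distance |VC| = r/sin(θ/2) = 5.085706/sin(21.8400°) = 13.670667
C = V + |VC|·bis = (21.4159,6.0567)
T_A = V + ((C−V)·d_A)·d_A = V + 12.6895·d_A = (26.4716,6.6086)
T_B = V + ((C−V)·d_B)·d_B = V + 12.6895·d_B = (18.1408,2.1659)
sweep = 180° − θ = 136.3200°

center=(21.4159,6.0567) T_A=(26.4716,6.6086) T_B=(18.1408,2.1659) sweep=136.3200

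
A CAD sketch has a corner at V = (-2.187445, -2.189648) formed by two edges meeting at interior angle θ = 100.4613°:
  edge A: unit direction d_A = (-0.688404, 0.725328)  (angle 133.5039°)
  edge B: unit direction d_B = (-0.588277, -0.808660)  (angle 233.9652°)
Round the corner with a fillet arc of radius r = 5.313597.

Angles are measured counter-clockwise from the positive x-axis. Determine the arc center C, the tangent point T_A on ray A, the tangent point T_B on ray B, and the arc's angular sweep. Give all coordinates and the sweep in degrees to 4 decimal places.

bisector direction at 183.7345° = (-0.997877,-0.065134)
center distance |VC| = r/sin(θ/2) = 5.313597/sin(50.2306°) = 6.913113
C = V + |VC|·bis = (-9.0859,-2.6399)
T_A = V + ((C−V)·d_A)·d_A = V + 4.4223·d_A = (-5.2318,1.0180)
T_B = V + ((C−V)·d_B)·d_B = V + 4.4223·d_B = (-4.7890,-5.7658)
sweep = 180° − θ = 79.5387°

center=(-9.0859,-2.6399) T_A=(-5.2318,1.0180) T_B=(-4.7890,-5.7658) sweep=79.5387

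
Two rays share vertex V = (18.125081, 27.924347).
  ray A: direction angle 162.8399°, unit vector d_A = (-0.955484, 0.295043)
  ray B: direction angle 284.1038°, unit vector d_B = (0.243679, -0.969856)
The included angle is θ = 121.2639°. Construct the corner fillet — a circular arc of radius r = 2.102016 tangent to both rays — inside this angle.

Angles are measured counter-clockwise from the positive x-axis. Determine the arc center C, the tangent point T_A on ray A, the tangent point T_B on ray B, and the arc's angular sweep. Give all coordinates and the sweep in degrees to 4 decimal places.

bisector direction at 223.4719° = (-0.725712,-0.687998)
center distance |VC| = r/sin(θ/2) = 2.102016/sin(60.6320°) = 2.411987
C = V + |VC|·bis = (16.3747,26.2649)
T_A = V + ((C−V)·d_A)·d_A = V + 1.1829·d_A = (16.9949,28.2733)
T_B = V + ((C−V)·d_B)·d_B = V + 1.1829·d_B = (18.4133,26.7771)
sweep = 180° − θ = 58.7361°

center=(16.3747,26.2649) T_A=(16.9949,28.2733) T_B=(18.4133,26.7771) sweep=58.7361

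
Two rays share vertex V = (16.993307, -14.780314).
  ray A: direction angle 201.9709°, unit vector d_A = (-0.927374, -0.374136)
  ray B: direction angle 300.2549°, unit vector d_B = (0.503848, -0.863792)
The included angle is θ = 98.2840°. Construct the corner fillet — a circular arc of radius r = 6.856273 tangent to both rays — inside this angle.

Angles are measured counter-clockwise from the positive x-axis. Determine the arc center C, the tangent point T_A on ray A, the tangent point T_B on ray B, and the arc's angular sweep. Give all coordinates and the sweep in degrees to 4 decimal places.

center=(14.0589,-23.3574) T_A=(11.4937,-16.9990) T_B=(19.9813,-19.9029) sweep=81.7160

bisector direction at 251.1129° = (-0.323704,-0.946158)
center distance |VC| = r/sin(θ/2) = 6.856273/sin(49.1420°) = 9.065149
C = V + |VC|·bis = (14.0589,-23.3574)
T_A = V + ((C−V)·d_A)·d_A = V + 5.9303·d_A = (11.4937,-16.9990)
T_B = V + ((C−V)·d_B)·d_B = V + 5.9303·d_B = (19.9813,-19.9029)
sweep = 180° − θ = 81.7160°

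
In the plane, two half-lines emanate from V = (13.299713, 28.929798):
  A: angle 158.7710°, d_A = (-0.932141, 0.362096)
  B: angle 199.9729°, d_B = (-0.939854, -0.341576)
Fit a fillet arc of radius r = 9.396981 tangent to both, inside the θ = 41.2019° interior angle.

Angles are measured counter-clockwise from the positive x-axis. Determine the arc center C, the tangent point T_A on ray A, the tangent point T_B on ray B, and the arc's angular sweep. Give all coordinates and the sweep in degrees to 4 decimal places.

center=(-13.4055,29.2225) T_A=(-10.0029,37.9818) T_B=(-10.1957,20.3907) sweep=138.7981

bisector direction at 179.3719° = (-0.999940,0.010961)
center distance |VC| = r/sin(θ/2) = 9.396981/sin(20.6010°) = 26.706806
C = V + |VC|·bis = (-13.4055,29.2225)
T_A = V + ((C−V)·d_A)·d_A = V + 24.9990·d_A = (-10.0029,37.9818)
T_B = V + ((C−V)·d_B)·d_B = V + 24.9990·d_B = (-10.1957,20.3907)
sweep = 180° − θ = 138.7981°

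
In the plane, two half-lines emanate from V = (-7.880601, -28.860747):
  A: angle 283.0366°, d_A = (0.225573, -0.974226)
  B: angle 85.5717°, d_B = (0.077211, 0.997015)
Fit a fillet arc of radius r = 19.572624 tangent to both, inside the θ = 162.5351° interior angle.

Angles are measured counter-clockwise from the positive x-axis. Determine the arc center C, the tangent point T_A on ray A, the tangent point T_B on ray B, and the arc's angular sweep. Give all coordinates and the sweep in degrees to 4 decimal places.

bisector direction at 4.3042° = (0.997180,0.075051)
center distance |VC| = r/sin(θ/2) = 19.572624/sin(81.2675°) = 19.802170
C = V + |VC|·bis = (11.8657,-27.3746)
T_A = V + ((C−V)·d_A)·d_A = V + 3.0064·d_A = (-7.2024,-31.7896)
T_B = V + ((C−V)·d_B)·d_B = V + 3.0064·d_B = (-7.6485,-25.8633)
sweep = 180° − θ = 17.4649°

center=(11.8657,-27.3746) T_A=(-7.2024,-31.7896) T_B=(-7.6485,-25.8633) sweep=17.4649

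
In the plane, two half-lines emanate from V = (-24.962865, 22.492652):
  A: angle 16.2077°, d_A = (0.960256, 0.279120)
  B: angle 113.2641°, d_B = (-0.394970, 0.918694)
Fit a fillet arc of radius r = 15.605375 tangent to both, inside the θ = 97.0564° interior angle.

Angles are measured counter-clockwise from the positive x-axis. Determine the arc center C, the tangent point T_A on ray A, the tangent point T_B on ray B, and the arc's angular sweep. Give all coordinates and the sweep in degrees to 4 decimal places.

bisector direction at 64.7359° = (0.426791,0.904350)
center distance |VC| = r/sin(θ/2) = 15.605375/sin(48.5282°) = 20.827112
C = V + |VC|·bis = (-16.0740,41.3277)
T_A = V + ((C−V)·d_A)·d_A = V + 13.7928·d_A = (-11.7183,26.3425)
T_B = V + ((C−V)·d_B)·d_B = V + 13.7928·d_B = (-30.4106,35.1640)
sweep = 180° − θ = 82.9436°

center=(-16.0740,41.3277) T_A=(-11.7183,26.3425) T_B=(-30.4106,35.1640) sweep=82.9436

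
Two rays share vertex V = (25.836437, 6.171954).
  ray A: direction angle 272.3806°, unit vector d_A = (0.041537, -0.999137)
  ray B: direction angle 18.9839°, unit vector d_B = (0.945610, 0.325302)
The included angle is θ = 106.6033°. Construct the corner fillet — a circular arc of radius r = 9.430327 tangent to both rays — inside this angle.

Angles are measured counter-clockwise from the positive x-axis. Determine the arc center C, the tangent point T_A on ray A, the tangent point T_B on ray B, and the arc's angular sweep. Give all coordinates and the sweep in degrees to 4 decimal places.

bisector direction at 325.6823° = (0.825924,-0.563782)
center distance |VC| = r/sin(θ/2) = 9.430327/sin(53.3017°) = 11.761550
C = V + |VC|·bis = (35.5506,-0.4590)
T_A = V + ((C−V)·d_A)·d_A = V + 7.0287·d_A = (26.1284,-0.8507)
T_B = V + ((C−V)·d_B)·d_B = V + 7.0287·d_B = (32.4829,8.4584)
sweep = 180° − θ = 73.3967°

center=(35.5506,-0.4590) T_A=(26.1284,-0.8507) T_B=(32.4829,8.4584) sweep=73.3967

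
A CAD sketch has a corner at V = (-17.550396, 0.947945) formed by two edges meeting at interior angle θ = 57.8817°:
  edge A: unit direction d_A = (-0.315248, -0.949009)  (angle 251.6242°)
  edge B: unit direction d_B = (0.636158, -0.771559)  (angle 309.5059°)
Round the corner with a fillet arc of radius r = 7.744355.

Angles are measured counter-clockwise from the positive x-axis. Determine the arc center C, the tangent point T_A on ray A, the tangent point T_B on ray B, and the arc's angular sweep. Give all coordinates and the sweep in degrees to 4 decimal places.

bisector direction at 280.5650° = (0.183352,-0.983047)
center distance |VC| = r/sin(θ/2) = 7.744355/sin(28.9409°) = 16.003827
C = V + |VC|·bis = (-14.6161,-14.7846)
T_A = V + ((C−V)·d_A)·d_A = V + 14.0053·d_A = (-21.9655,-12.3432)
T_B = V + ((C−V)·d_B)·d_B = V + 14.0053·d_B = (-8.6408,-9.8579)
sweep = 180° − θ = 122.1183°

center=(-14.6161,-14.7846) T_A=(-21.9655,-12.3432) T_B=(-8.6408,-9.8579) sweep=122.1183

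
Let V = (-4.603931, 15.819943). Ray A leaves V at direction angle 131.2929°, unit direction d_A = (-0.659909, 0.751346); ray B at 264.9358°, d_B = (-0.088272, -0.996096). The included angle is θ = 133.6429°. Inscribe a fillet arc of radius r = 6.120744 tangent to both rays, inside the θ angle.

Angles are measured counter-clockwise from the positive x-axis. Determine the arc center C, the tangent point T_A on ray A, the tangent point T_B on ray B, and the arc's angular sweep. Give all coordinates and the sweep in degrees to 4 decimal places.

center=(-10.9321,13.7498) T_A=(-6.3333,17.7890) T_B=(-4.8353,13.2095) sweep=46.3571

bisector direction at 198.1144° = (-0.950438,-0.310914)
center distance |VC| = r/sin(θ/2) = 6.120744/sin(66.8214°) = 6.658173
C = V + |VC|·bis = (-10.9321,13.7498)
T_A = V + ((C−V)·d_A)·d_A = V + 2.6206·d_A = (-6.3333,17.7890)
T_B = V + ((C−V)·d_B)·d_B = V + 2.6206·d_B = (-4.8353,13.2095)
sweep = 180° − θ = 46.3571°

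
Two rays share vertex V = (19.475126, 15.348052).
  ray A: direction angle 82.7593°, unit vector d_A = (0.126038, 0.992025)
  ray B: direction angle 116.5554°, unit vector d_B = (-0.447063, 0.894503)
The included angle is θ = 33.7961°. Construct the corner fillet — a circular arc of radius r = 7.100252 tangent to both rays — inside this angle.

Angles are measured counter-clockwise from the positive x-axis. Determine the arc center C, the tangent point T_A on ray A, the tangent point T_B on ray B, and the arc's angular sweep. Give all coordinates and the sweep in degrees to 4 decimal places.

center=(15.3773,39.4291) T_A=(22.4210,38.5342) T_B=(9.0261,36.2548) sweep=146.2039

bisector direction at 99.6574° = (-0.167756,0.985829)
center distance |VC| = r/sin(θ/2) = 7.100252/sin(16.8981°) = 24.427224
C = V + |VC|·bis = (15.3773,39.4291)
T_A = V + ((C−V)·d_A)·d_A = V + 23.3725·d_A = (22.4210,38.5342)
T_B = V + ((C−V)·d_B)·d_B = V + 23.3725·d_B = (9.0261,36.2548)
sweep = 180° − θ = 146.2039°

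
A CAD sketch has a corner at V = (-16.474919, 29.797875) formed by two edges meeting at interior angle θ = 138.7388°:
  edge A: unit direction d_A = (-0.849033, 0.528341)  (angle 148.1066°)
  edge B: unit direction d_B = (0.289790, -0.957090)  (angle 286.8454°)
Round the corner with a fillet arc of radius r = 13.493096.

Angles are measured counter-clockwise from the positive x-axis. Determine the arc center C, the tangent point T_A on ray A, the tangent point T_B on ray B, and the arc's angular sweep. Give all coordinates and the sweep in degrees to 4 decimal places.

bisector direction at 217.4760° = (-0.793608,-0.608429)
center distance |VC| = r/sin(θ/2) = 13.493096/sin(69.3694°) = 14.417680
C = V + |VC|·bis = (-27.9169,21.0257)
T_A = V + ((C−V)·d_A)·d_A = V + 5.0799·d_A = (-20.7880,32.4818)
T_B = V + ((C−V)·d_B)·d_B = V + 5.0799·d_B = (-15.0028,24.9359)
sweep = 180° − θ = 41.2612°

center=(-27.9169,21.0257) T_A=(-20.7880,32.4818) T_B=(-15.0028,24.9359) sweep=41.2612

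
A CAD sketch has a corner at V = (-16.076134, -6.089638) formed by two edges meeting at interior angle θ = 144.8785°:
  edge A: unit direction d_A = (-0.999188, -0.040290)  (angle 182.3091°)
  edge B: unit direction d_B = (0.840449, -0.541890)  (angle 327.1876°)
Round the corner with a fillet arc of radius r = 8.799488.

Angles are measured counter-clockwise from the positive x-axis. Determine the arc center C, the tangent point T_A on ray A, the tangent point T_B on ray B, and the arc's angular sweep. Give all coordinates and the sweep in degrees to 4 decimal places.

bisector direction at 254.7484° = (-0.263059,-0.964780)
center distance |VC| = r/sin(θ/2) = 8.799488/sin(72.4393°) = 9.229610
C = V + |VC|·bis = (-18.5041,-14.9942)
T_A = V + ((C−V)·d_A)·d_A = V + 2.7847·d_A = (-18.8586,-6.2018)
T_B = V + ((C−V)·d_B)·d_B = V + 2.7847·d_B = (-13.7357,-7.5987)
sweep = 180° − θ = 35.1215°

center=(-18.5041,-14.9942) T_A=(-18.8586,-6.2018) T_B=(-13.7357,-7.5987) sweep=35.1215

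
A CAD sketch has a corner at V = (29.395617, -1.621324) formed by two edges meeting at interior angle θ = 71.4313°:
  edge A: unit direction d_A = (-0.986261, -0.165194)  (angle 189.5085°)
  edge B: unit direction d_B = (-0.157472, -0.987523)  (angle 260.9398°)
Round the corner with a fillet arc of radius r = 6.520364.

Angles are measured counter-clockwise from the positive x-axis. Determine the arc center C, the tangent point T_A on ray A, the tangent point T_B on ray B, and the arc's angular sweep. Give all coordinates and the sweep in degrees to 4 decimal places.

bisector direction at 225.2241° = (-0.704335,-0.709868)
center distance |VC| = r/sin(θ/2) = 6.520364/sin(35.7156°) = 11.169540
C = V + |VC|·bis = (21.5285,-9.5502)
T_A = V + ((C−V)·d_A)·d_A = V + 9.0688·d_A = (20.4514,-3.1194)
T_B = V + ((C−V)·d_B)·d_B = V + 9.0688·d_B = (27.9675,-10.5770)
sweep = 180° − θ = 108.5687°

center=(21.5285,-9.5502) T_A=(20.4514,-3.1194) T_B=(27.9675,-10.5770) sweep=108.5687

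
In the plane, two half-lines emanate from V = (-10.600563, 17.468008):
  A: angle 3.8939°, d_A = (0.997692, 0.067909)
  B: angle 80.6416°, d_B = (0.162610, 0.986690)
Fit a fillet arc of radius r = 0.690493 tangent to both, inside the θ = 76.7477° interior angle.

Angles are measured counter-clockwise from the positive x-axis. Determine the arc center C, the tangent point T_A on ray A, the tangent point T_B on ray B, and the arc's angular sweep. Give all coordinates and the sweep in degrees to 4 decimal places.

center=(-9.7775,18.2161) T_A=(-9.7306,17.5272) T_B=(-10.4588,18.3284) sweep=103.2523

bisector direction at 42.2677° = (0.740010,0.672596)
center distance |VC| = r/sin(θ/2) = 0.690493/sin(38.3738°) = 1.112281
C = V + |VC|·bis = (-9.7775,18.2161)
T_A = V + ((C−V)·d_A)·d_A = V + 0.8720·d_A = (-9.7306,17.5272)
T_B = V + ((C−V)·d_B)·d_B = V + 0.8720·d_B = (-10.4588,18.3284)
sweep = 180° − θ = 103.2523°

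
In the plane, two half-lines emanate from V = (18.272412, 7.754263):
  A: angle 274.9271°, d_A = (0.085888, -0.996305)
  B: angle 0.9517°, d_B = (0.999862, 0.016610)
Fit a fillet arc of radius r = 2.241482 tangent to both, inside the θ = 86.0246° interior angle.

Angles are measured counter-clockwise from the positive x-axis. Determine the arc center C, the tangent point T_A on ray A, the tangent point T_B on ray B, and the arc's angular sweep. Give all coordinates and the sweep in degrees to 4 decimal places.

center=(20.7120,5.5530) T_A=(18.4788,5.3605) T_B=(20.6747,7.7942) sweep=93.9754

bisector direction at 317.9394° = (0.742437,-0.669916)
center distance |VC| = r/sin(θ/2) = 2.241482/sin(43.0123°) = 3.285882
C = V + |VC|·bis = (20.7120,5.5530)
T_A = V + ((C−V)·d_A)·d_A = V + 2.4027·d_A = (18.4788,5.3605)
T_B = V + ((C−V)·d_B)·d_B = V + 2.4027·d_B = (20.6747,7.7942)
sweep = 180° − θ = 93.9754°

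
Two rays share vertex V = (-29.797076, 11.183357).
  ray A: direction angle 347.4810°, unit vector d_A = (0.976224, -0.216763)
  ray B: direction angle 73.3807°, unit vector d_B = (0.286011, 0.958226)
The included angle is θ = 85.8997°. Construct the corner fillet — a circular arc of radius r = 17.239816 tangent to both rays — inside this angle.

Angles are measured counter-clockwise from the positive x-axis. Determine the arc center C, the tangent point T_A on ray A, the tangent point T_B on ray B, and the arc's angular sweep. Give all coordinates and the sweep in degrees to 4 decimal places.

bisector direction at 30.4308° = (0.862241,0.506498)
center distance |VC| = r/sin(θ/2) = 17.239816/sin(42.9498°) = 25.302142
C = V + |VC|·bis = (-7.9805,23.9988)
T_A = V + ((C−V)·d_A)·d_A = V + 18.5199·d_A = (-11.7175,7.1689)
T_B = V + ((C−V)·d_B)·d_B = V + 18.5199·d_B = (-24.5002,28.9296)
sweep = 180° − θ = 94.1003°

center=(-7.9805,23.9988) T_A=(-11.7175,7.1689) T_B=(-24.5002,28.9296) sweep=94.1003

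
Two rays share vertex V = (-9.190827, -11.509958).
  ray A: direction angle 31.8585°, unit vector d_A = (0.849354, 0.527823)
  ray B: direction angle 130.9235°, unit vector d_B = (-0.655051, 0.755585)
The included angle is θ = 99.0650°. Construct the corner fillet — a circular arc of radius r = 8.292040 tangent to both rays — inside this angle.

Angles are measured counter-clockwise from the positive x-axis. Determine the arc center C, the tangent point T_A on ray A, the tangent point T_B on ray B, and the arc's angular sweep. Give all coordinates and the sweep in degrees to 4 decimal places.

center=(-7.5593,-0.7333) T_A=(-3.1825,-7.7762) T_B=(-13.8246,-6.1650) sweep=80.9350

bisector direction at 81.3910° = (0.149691,0.988733)
center distance |VC| = r/sin(θ/2) = 8.292040/sin(49.5325°) = 10.899475
C = V + |VC|·bis = (-7.5593,-0.7333)
T_A = V + ((C−V)·d_A)·d_A = V + 7.0739·d_A = (-3.1825,-7.7762)
T_B = V + ((C−V)·d_B)·d_B = V + 7.0739·d_B = (-13.8246,-6.1650)
sweep = 180° − θ = 80.9350°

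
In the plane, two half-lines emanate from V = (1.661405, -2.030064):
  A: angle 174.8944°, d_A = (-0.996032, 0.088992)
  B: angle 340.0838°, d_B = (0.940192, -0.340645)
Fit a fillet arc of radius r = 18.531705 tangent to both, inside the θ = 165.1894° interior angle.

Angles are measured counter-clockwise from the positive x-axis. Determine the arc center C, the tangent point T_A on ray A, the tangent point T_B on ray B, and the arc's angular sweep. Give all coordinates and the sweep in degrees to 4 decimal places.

bisector direction at 257.4891° = (-0.216625,-0.976255)
center distance |VC| = r/sin(θ/2) = 18.531705/sin(82.5947°) = 18.687573
C = V + |VC|·bis = (-2.3868,-20.2739)
T_A = V + ((C−V)·d_A)·d_A = V + 2.4086·d_A = (-0.7376,-1.8157)
T_B = V + ((C−V)·d_B)·d_B = V + 2.4086·d_B = (3.9259,-2.8505)
sweep = 180° − θ = 14.8106°

center=(-2.3868,-20.2739) T_A=(-0.7376,-1.8157) T_B=(3.9259,-2.8505) sweep=14.8106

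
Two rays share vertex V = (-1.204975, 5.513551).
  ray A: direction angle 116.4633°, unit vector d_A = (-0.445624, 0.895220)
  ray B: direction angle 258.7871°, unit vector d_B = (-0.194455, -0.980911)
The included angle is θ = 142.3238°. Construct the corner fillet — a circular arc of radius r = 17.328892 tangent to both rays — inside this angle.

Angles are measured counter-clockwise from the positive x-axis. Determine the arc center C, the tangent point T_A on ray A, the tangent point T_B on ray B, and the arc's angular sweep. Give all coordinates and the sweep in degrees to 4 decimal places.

center=(-19.3527,3.0840) T_A=(-3.8396,10.8062) T_B=(-2.3546,-0.2857) sweep=37.6762

bisector direction at 187.6252° = (-0.991157,-0.132692)
center distance |VC| = r/sin(θ/2) = 17.328892/sin(71.1619°) = 18.309653
C = V + |VC|·bis = (-19.3527,3.0840)
T_A = V + ((C−V)·d_A)·d_A = V + 5.9121·d_A = (-3.8396,10.8062)
T_B = V + ((C−V)·d_B)·d_B = V + 5.9121·d_B = (-2.3546,-0.2857)
sweep = 180° − θ = 37.6762°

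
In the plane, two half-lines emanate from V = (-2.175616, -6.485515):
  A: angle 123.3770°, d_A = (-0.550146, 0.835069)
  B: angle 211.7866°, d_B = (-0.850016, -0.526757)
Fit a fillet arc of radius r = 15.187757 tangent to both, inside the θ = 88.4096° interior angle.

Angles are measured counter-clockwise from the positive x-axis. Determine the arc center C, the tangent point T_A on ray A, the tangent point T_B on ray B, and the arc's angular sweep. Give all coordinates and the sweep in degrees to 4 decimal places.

center=(-23.4491,-1.8011) T_A=(-10.7663,6.5543) T_B=(-15.4489,-14.7110) sweep=91.5904

bisector direction at 167.5818° = (-0.976604,0.215046)
center distance |VC| = r/sin(θ/2) = 15.187757/sin(44.2048°) = 21.783145
C = V + |VC|·bis = (-23.4491,-1.8011)
T_A = V + ((C−V)·d_A)·d_A = V + 15.6153·d_A = (-10.7663,6.5543)
T_B = V + ((C−V)·d_B)·d_B = V + 15.6153·d_B = (-15.4489,-14.7110)
sweep = 180° − θ = 91.5904°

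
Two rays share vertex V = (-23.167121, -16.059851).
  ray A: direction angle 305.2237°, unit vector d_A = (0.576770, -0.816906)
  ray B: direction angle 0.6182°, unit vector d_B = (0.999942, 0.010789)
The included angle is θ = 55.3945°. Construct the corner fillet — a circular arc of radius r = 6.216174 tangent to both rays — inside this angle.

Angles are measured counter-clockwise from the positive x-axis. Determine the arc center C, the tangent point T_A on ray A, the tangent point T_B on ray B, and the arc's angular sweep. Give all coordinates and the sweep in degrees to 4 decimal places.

center=(-11.2593,-22.1479) T_A=(-16.3373,-25.7332) T_B=(-11.3264,-15.9321) sweep=124.6055

bisector direction at 332.9210° = (0.890379,-0.455219)
center distance |VC| = r/sin(θ/2) = 6.216174/sin(27.6973°) = 13.373881
C = V + |VC|·bis = (-11.2593,-22.1479)
T_A = V + ((C−V)·d_A)·d_A = V + 11.8414·d_A = (-16.3373,-25.7332)
T_B = V + ((C−V)·d_B)·d_B = V + 11.8414·d_B = (-11.3264,-15.9321)
sweep = 180° − θ = 124.6055°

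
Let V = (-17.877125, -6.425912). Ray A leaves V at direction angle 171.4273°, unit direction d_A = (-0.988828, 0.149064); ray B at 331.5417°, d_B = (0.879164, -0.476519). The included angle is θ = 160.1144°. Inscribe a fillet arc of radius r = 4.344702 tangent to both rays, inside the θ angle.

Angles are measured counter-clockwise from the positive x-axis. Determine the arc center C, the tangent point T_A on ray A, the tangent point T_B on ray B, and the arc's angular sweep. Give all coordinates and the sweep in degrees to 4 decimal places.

center=(-19.2779,-10.6085) T_A=(-18.6302,-6.3124) T_B=(-17.2075,-6.7888) sweep=19.8856

bisector direction at 251.4845° = (-0.317561,-0.948238)
center distance |VC| = r/sin(θ/2) = 4.344702/sin(80.0572°) = 4.410952
C = V + |VC|·bis = (-19.2779,-10.6085)
T_A = V + ((C−V)·d_A)·d_A = V + 0.7616·d_A = (-18.6302,-6.3124)
T_B = V + ((C−V)·d_B)·d_B = V + 0.7616·d_B = (-17.2075,-6.7888)
sweep = 180° − θ = 19.8856°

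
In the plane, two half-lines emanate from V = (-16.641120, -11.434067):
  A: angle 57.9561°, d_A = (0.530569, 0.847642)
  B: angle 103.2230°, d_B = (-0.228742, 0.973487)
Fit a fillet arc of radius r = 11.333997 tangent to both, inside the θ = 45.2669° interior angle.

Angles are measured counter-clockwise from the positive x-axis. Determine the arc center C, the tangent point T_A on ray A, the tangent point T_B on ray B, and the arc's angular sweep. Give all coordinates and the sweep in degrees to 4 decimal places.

bisector direction at 80.5896° = (0.163506,0.986542)
center distance |VC| = r/sin(θ/2) = 11.333997/sin(22.6334°) = 29.451634
C = V + |VC|·bis = (-11.8256,17.6212)
T_A = V + ((C−V)·d_A)·d_A = V + 27.1834·d_A = (-2.2184,11.6078)
T_B = V + ((C−V)·d_B)·d_B = V + 27.1834·d_B = (-22.8591,15.0287)
sweep = 180° − θ = 134.7331°

center=(-11.8256,17.6212) T_A=(-2.2184,11.6078) T_B=(-22.8591,15.0287) sweep=134.7331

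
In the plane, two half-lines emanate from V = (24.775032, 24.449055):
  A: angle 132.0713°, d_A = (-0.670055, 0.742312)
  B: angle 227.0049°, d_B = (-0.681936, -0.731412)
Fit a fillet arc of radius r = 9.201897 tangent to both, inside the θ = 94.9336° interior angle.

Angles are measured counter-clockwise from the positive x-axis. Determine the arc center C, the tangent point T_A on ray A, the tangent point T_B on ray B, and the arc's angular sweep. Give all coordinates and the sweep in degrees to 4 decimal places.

bisector direction at 179.5381° = (-0.999968,0.008062)
center distance |VC| = r/sin(θ/2) = 9.201897/sin(47.4668°) = 12.487549
C = V + |VC|·bis = (12.2879,24.5497)
T_A = V + ((C−V)·d_A)·d_A = V + 8.4418·d_A = (19.1186,30.7155)
T_B = V + ((C−V)·d_B)·d_B = V + 8.4418·d_B = (19.0183,18.2746)
sweep = 180° − θ = 85.0664°

center=(12.2879,24.5497) T_A=(19.1186,30.7155) T_B=(19.0183,18.2746) sweep=85.0664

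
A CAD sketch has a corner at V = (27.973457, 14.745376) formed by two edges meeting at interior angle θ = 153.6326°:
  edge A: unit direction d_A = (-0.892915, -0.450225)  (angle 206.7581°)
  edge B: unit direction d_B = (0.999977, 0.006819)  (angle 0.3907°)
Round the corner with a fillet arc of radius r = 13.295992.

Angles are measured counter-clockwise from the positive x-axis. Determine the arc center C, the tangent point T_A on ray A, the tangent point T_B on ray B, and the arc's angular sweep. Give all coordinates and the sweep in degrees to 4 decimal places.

bisector direction at 283.5744° = (0.234708,-0.972066)
center distance |VC| = r/sin(θ/2) = 13.295992/sin(76.8163°) = 13.655910
C = V + |VC|·bis = (31.1786,1.4709)
T_A = V + ((C−V)·d_A)·d_A = V + 3.1146·d_A = (25.1924,13.3431)
T_B = V + ((C−V)·d_B)·d_B = V + 3.1146·d_B = (31.0879,14.7666)
sweep = 180° − θ = 26.3674°

center=(31.1786,1.4709) T_A=(25.1924,13.3431) T_B=(31.0879,14.7666) sweep=26.3674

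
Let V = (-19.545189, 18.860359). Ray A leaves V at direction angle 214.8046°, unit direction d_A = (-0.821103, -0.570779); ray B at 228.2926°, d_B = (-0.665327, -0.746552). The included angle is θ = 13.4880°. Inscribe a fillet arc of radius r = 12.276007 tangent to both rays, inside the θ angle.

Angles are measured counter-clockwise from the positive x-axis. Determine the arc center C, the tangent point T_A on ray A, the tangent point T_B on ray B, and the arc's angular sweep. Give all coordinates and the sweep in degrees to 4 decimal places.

center=(-97.7792,-50.4736) T_A=(-104.7861,-40.3937) T_B=(-88.6145,-58.6412) sweep=166.5120

bisector direction at 221.5486° = (-0.748393,-0.663255)
center distance |VC| = r/sin(θ/2) = 12.276007/sin(6.7440°) = 104.535905
C = V + |VC|·bis = (-97.7792,-50.4736)
T_A = V + ((C−V)·d_A)·d_A = V + 103.8126·d_A = (-104.7861,-40.3937)
T_B = V + ((C−V)·d_B)·d_B = V + 103.8126·d_B = (-88.6145,-58.6412)
sweep = 180° − θ = 166.5120°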